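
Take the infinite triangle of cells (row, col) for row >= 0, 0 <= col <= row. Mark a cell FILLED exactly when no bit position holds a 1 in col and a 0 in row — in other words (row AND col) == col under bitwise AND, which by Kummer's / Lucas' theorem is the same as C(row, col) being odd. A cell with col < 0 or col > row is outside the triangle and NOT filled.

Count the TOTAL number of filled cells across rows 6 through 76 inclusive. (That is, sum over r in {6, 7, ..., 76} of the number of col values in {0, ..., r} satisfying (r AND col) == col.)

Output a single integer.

r6=110 pc2: +4 =4
r7=111 pc3: +8 =12
r8=1000 pc1: +2 =14
r9=1001 pc2: +4 =18
r10=1010 pc2: +4 =22
r11=1011 pc3: +8 =30
r12=1100 pc2: +4 =34
r13=1101 pc3: +8 =42
r14=1110 pc3: +8 =50
r15=1111 pc4: +16 =66
r16=10000 pc1: +2 =68
r17=10001 pc2: +4 =72
r18=10010 pc2: +4 =76
r19=10011 pc3: +8 =84
r20=10100 pc2: +4 =88
r21=10101 pc3: +8 =96
r22=10110 pc3: +8 =104
r23=10111 pc4: +16 =120
r24=11000 pc2: +4 =124
r25=11001 pc3: +8 =132
r26=11010 pc3: +8 =140
r27=11011 pc4: +16 =156
r28=11100 pc3: +8 =164
r29=11101 pc4: +16 =180
r30=11110 pc4: +16 =196
r31=11111 pc5: +32 =228
r32=100000 pc1: +2 =230
r33=100001 pc2: +4 =234
r34=100010 pc2: +4 =238
r35=100011 pc3: +8 =246
r36=100100 pc2: +4 =250
r37=100101 pc3: +8 =258
r38=100110 pc3: +8 =266
r39=100111 pc4: +16 =282
r40=101000 pc2: +4 =286
r41=101001 pc3: +8 =294
r42=101010 pc3: +8 =302
r43=101011 pc4: +16 =318
r44=101100 pc3: +8 =326
r45=101101 pc4: +16 =342
r46=101110 pc4: +16 =358
r47=101111 pc5: +32 =390
r48=110000 pc2: +4 =394
r49=110001 pc3: +8 =402
r50=110010 pc3: +8 =410
r51=110011 pc4: +16 =426
r52=110100 pc3: +8 =434
r53=110101 pc4: +16 =450
r54=110110 pc4: +16 =466
r55=110111 pc5: +32 =498
r56=111000 pc3: +8 =506
r57=111001 pc4: +16 =522
r58=111010 pc4: +16 =538
r59=111011 pc5: +32 =570
r60=111100 pc4: +16 =586
r61=111101 pc5: +32 =618
r62=111110 pc5: +32 =650
r63=111111 pc6: +64 =714
r64=1000000 pc1: +2 =716
r65=1000001 pc2: +4 =720
r66=1000010 pc2: +4 =724
r67=1000011 pc3: +8 =732
r68=1000100 pc2: +4 =736
r69=1000101 pc3: +8 =744
r70=1000110 pc3: +8 =752
r71=1000111 pc4: +16 =768
r72=1001000 pc2: +4 =772
r73=1001001 pc3: +8 =780
r74=1001010 pc3: +8 =788
r75=1001011 pc4: +16 =804
r76=1001100 pc3: +8 =812

Answer: 812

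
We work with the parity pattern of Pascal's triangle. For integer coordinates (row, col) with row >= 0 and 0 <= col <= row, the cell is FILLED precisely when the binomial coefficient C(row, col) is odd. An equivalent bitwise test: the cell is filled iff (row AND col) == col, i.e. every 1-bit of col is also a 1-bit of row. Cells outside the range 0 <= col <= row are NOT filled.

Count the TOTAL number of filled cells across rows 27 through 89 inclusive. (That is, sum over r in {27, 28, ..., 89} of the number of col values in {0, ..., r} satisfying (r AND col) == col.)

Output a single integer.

Answer: 868

Derivation:
r27=11011 pc4: +16 =16
r28=11100 pc3: +8 =24
r29=11101 pc4: +16 =40
r30=11110 pc4: +16 =56
r31=11111 pc5: +32 =88
r32=100000 pc1: +2 =90
r33=100001 pc2: +4 =94
r34=100010 pc2: +4 =98
r35=100011 pc3: +8 =106
r36=100100 pc2: +4 =110
r37=100101 pc3: +8 =118
r38=100110 pc3: +8 =126
r39=100111 pc4: +16 =142
r40=101000 pc2: +4 =146
r41=101001 pc3: +8 =154
r42=101010 pc3: +8 =162
r43=101011 pc4: +16 =178
r44=101100 pc3: +8 =186
r45=101101 pc4: +16 =202
r46=101110 pc4: +16 =218
r47=101111 pc5: +32 =250
r48=110000 pc2: +4 =254
r49=110001 pc3: +8 =262
r50=110010 pc3: +8 =270
r51=110011 pc4: +16 =286
r52=110100 pc3: +8 =294
r53=110101 pc4: +16 =310
r54=110110 pc4: +16 =326
r55=110111 pc5: +32 =358
r56=111000 pc3: +8 =366
r57=111001 pc4: +16 =382
r58=111010 pc4: +16 =398
r59=111011 pc5: +32 =430
r60=111100 pc4: +16 =446
r61=111101 pc5: +32 =478
r62=111110 pc5: +32 =510
r63=111111 pc6: +64 =574
r64=1000000 pc1: +2 =576
r65=1000001 pc2: +4 =580
r66=1000010 pc2: +4 =584
r67=1000011 pc3: +8 =592
r68=1000100 pc2: +4 =596
r69=1000101 pc3: +8 =604
r70=1000110 pc3: +8 =612
r71=1000111 pc4: +16 =628
r72=1001000 pc2: +4 =632
r73=1001001 pc3: +8 =640
r74=1001010 pc3: +8 =648
r75=1001011 pc4: +16 =664
r76=1001100 pc3: +8 =672
r77=1001101 pc4: +16 =688
r78=1001110 pc4: +16 =704
r79=1001111 pc5: +32 =736
r80=1010000 pc2: +4 =740
r81=1010001 pc3: +8 =748
r82=1010010 pc3: +8 =756
r83=1010011 pc4: +16 =772
r84=1010100 pc3: +8 =780
r85=1010101 pc4: +16 =796
r86=1010110 pc4: +16 =812
r87=1010111 pc5: +32 =844
r88=1011000 pc3: +8 =852
r89=1011001 pc4: +16 =868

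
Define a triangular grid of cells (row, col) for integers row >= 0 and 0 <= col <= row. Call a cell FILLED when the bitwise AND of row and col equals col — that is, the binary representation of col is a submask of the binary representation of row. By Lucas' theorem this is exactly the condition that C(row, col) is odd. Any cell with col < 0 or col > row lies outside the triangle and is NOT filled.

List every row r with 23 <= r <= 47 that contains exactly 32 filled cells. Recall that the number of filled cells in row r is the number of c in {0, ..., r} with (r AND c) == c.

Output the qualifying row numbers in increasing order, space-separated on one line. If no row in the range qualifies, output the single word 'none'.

Answer: 31 47

Derivation:
Row r has 2^popcount(r) filled cells, so we need popcount(r) = log2(32) = 5.
Scan r = 23..47 and keep those with exactly 5 one-bits:
r=23=10111 popcount=4 -> skip
r=24=11000 popcount=2 -> skip
r=25=11001 popcount=3 -> skip
r=26=11010 popcount=3 -> skip
r=27=11011 popcount=4 -> skip
r=28=11100 popcount=3 -> skip
r=29=11101 popcount=4 -> skip
r=30=11110 popcount=4 -> skip
r=31=11111 popcount=5 -> KEEP
r=32=100000 popcount=1 -> skip
r=33=100001 popcount=2 -> skip
r=34=100010 popcount=2 -> skip
r=35=100011 popcount=3 -> skip
r=36=100100 popcount=2 -> skip
r=37=100101 popcount=3 -> skip
r=38=100110 popcount=3 -> skip
r=39=100111 popcount=4 -> skip
r=40=101000 popcount=2 -> skip
r=41=101001 popcount=3 -> skip
r=42=101010 popcount=3 -> skip
r=43=101011 popcount=4 -> skip
r=44=101100 popcount=3 -> skip
r=45=101101 popcount=4 -> skip
r=46=101110 popcount=4 -> skip
r=47=101111 popcount=5 -> KEEP
Kept rows: 31 47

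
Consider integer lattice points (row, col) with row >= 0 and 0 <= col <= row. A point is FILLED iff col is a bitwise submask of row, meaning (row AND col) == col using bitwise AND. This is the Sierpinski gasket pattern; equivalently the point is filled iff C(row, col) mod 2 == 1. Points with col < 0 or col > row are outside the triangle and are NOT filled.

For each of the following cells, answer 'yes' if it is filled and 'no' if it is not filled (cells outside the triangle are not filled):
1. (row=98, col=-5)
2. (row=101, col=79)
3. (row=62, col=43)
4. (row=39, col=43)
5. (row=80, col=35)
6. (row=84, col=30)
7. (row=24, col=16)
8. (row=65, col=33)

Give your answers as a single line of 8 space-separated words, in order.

(98,-5): col outside [0, 98] -> not filled
(101,79): row=0b1100101, col=0b1001111, row AND col = 0b1000101 = 69; 69 != 79 -> empty
(62,43): row=0b111110, col=0b101011, row AND col = 0b101010 = 42; 42 != 43 -> empty
(39,43): col outside [0, 39] -> not filled
(80,35): row=0b1010000, col=0b100011, row AND col = 0b0 = 0; 0 != 35 -> empty
(84,30): row=0b1010100, col=0b11110, row AND col = 0b10100 = 20; 20 != 30 -> empty
(24,16): row=0b11000, col=0b10000, row AND col = 0b10000 = 16; 16 == 16 -> filled
(65,33): row=0b1000001, col=0b100001, row AND col = 0b1 = 1; 1 != 33 -> empty

Answer: no no no no no no yes no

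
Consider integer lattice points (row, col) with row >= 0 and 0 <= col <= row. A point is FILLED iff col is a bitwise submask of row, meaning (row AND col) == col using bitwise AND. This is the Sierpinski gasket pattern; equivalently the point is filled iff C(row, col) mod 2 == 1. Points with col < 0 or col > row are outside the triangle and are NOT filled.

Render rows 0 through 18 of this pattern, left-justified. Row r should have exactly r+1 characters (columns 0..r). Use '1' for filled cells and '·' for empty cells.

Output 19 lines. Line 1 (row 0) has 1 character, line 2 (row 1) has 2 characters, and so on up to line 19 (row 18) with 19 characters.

Answer: 1
11
1·1
1111
1···1
11··11
1·1·1·1
11111111
1·······1
11······11
1·1·····1·1
1111····1111
1···1···1···1
11··11··11··11
1·1·1·1·1·1·1·1
1111111111111111
1···············1
11··············11
1·1·············1·1

Derivation:
r0=0: 1
r1=1: 11
r2=10: 1·1
r3=11: 1111
r4=100: 1···1
r5=101: 11··11
r6=110: 1·1·1·1
r7=111: 11111111
r8=1000: 1·······1
r9=1001: 11······11
r10=1010: 1·1·····1·1
r11=1011: 1111····1111
r12=1100: 1···1···1···1
r13=1101: 11··11··11··11
r14=1110: 1·1·1·1·1·1·1·1
r15=1111: 1111111111111111
r16=10000: 1···············1
r17=10001: 11··············11
r18=10010: 1·1·············1·1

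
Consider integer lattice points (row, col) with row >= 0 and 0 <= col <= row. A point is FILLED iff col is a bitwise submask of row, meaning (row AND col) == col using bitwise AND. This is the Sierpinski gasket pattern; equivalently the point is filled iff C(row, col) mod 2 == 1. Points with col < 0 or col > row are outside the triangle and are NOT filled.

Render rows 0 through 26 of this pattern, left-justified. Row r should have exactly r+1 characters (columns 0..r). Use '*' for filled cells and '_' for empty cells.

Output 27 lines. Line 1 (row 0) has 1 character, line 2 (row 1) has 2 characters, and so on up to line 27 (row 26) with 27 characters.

r0=0: *
r1=1: **
r2=10: *_*
r3=11: ****
r4=100: *___*
r5=101: **__**
r6=110: *_*_*_*
r7=111: ********
r8=1000: *_______*
r9=1001: **______**
r10=1010: *_*_____*_*
r11=1011: ****____****
r12=1100: *___*___*___*
r13=1101: **__**__**__**
r14=1110: *_*_*_*_*_*_*_*
r15=1111: ****************
r16=10000: *_______________*
r17=10001: **______________**
r18=10010: *_*_____________*_*
r19=10011: ****____________****
r20=10100: *___*___________*___*
r21=10101: **__**__________**__**
r22=10110: *_*_*_*_________*_*_*_*
r23=10111: ********________********
r24=11000: *_______*_______*_______*
r25=11001: **______**______**______**
r26=11010: *_*_____*_*_____*_*_____*_*

Answer: *
**
*_*
****
*___*
**__**
*_*_*_*
********
*_______*
**______**
*_*_____*_*
****____****
*___*___*___*
**__**__**__**
*_*_*_*_*_*_*_*
****************
*_______________*
**______________**
*_*_____________*_*
****____________****
*___*___________*___*
**__**__________**__**
*_*_*_*_________*_*_*_*
********________********
*_______*_______*_______*
**______**______**______**
*_*_____*_*_____*_*_____*_*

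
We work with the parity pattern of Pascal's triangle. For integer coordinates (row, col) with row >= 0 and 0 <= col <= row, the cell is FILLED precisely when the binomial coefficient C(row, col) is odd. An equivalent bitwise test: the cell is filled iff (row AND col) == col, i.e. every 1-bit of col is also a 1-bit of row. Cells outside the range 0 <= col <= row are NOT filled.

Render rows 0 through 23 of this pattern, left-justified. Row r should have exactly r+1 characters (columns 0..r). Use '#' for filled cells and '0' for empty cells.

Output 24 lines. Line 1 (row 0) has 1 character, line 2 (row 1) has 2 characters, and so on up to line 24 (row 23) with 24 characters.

r0=0: #
r1=1: ##
r2=10: #0#
r3=11: ####
r4=100: #000#
r5=101: ##00##
r6=110: #0#0#0#
r7=111: ########
r8=1000: #0000000#
r9=1001: ##000000##
r10=1010: #0#00000#0#
r11=1011: ####0000####
r12=1100: #000#000#000#
r13=1101: ##00##00##00##
r14=1110: #0#0#0#0#0#0#0#
r15=1111: ################
r16=10000: #000000000000000#
r17=10001: ##00000000000000##
r18=10010: #0#0000000000000#0#
r19=10011: ####000000000000####
r20=10100: #000#00000000000#000#
r21=10101: ##00##0000000000##00##
r22=10110: #0#0#0#000000000#0#0#0#
r23=10111: ########00000000########

Answer: #
##
#0#
####
#000#
##00##
#0#0#0#
########
#0000000#
##000000##
#0#00000#0#
####0000####
#000#000#000#
##00##00##00##
#0#0#0#0#0#0#0#
################
#000000000000000#
##00000000000000##
#0#0000000000000#0#
####000000000000####
#000#00000000000#000#
##00##0000000000##00##
#0#0#0#000000000#0#0#0#
########00000000########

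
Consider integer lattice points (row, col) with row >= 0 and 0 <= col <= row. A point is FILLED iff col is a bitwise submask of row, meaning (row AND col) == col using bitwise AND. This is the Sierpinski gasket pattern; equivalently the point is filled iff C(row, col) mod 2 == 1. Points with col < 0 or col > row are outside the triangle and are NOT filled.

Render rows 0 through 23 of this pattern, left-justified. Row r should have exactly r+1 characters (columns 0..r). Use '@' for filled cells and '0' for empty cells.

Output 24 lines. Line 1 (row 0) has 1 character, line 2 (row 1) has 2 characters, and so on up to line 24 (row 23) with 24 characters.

r0=0: @
r1=1: @@
r2=10: @0@
r3=11: @@@@
r4=100: @000@
r5=101: @@00@@
r6=110: @0@0@0@
r7=111: @@@@@@@@
r8=1000: @0000000@
r9=1001: @@000000@@
r10=1010: @0@00000@0@
r11=1011: @@@@0000@@@@
r12=1100: @000@000@000@
r13=1101: @@00@@00@@00@@
r14=1110: @0@0@0@0@0@0@0@
r15=1111: @@@@@@@@@@@@@@@@
r16=10000: @000000000000000@
r17=10001: @@00000000000000@@
r18=10010: @0@0000000000000@0@
r19=10011: @@@@000000000000@@@@
r20=10100: @000@00000000000@000@
r21=10101: @@00@@0000000000@@00@@
r22=10110: @0@0@0@000000000@0@0@0@
r23=10111: @@@@@@@@00000000@@@@@@@@

Answer: @
@@
@0@
@@@@
@000@
@@00@@
@0@0@0@
@@@@@@@@
@0000000@
@@000000@@
@0@00000@0@
@@@@0000@@@@
@000@000@000@
@@00@@00@@00@@
@0@0@0@0@0@0@0@
@@@@@@@@@@@@@@@@
@000000000000000@
@@00000000000000@@
@0@0000000000000@0@
@@@@000000000000@@@@
@000@00000000000@000@
@@00@@0000000000@@00@@
@0@0@0@000000000@0@0@0@
@@@@@@@@00000000@@@@@@@@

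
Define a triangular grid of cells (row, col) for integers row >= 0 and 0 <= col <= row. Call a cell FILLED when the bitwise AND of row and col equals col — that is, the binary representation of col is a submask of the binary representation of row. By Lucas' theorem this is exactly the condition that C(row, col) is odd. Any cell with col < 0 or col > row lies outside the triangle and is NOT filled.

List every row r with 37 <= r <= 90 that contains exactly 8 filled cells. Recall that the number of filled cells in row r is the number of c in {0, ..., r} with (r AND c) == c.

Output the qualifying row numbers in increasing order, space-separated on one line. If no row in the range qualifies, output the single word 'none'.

Answer: 37 38 41 42 44 49 50 52 56 67 69 70 73 74 76 81 82 84 88

Derivation:
Row r has 2^popcount(r) filled cells, so we need popcount(r) = log2(8) = 3.
Scan r = 37..90 and keep those with exactly 3 one-bits:
r=37=100101 popcount=3 -> KEEP
r=38=100110 popcount=3 -> KEEP
r=39=100111 popcount=4 -> skip
r=40=101000 popcount=2 -> skip
r=41=101001 popcount=3 -> KEEP
r=42=101010 popcount=3 -> KEEP
r=43=101011 popcount=4 -> skip
r=44=101100 popcount=3 -> KEEP
r=45=101101 popcount=4 -> skip
r=46=101110 popcount=4 -> skip
r=47=101111 popcount=5 -> skip
r=48=110000 popcount=2 -> skip
r=49=110001 popcount=3 -> KEEP
r=50=110010 popcount=3 -> KEEP
r=51=110011 popcount=4 -> skip
r=52=110100 popcount=3 -> KEEP
r=53=110101 popcount=4 -> skip
r=54=110110 popcount=4 -> skip
r=55=110111 popcount=5 -> skip
r=56=111000 popcount=3 -> KEEP
r=57=111001 popcount=4 -> skip
r=58=111010 popcount=4 -> skip
r=59=111011 popcount=5 -> skip
r=60=111100 popcount=4 -> skip
r=61=111101 popcount=5 -> skip
r=62=111110 popcount=5 -> skip
r=63=111111 popcount=6 -> skip
r=64=1000000 popcount=1 -> skip
r=65=1000001 popcount=2 -> skip
r=66=1000010 popcount=2 -> skip
r=67=1000011 popcount=3 -> KEEP
r=68=1000100 popcount=2 -> skip
r=69=1000101 popcount=3 -> KEEP
r=70=1000110 popcount=3 -> KEEP
r=71=1000111 popcount=4 -> skip
r=72=1001000 popcount=2 -> skip
r=73=1001001 popcount=3 -> KEEP
r=74=1001010 popcount=3 -> KEEP
r=75=1001011 popcount=4 -> skip
r=76=1001100 popcount=3 -> KEEP
r=77=1001101 popcount=4 -> skip
r=78=1001110 popcount=4 -> skip
r=79=1001111 popcount=5 -> skip
r=80=1010000 popcount=2 -> skip
r=81=1010001 popcount=3 -> KEEP
r=82=1010010 popcount=3 -> KEEP
r=83=1010011 popcount=4 -> skip
r=84=1010100 popcount=3 -> KEEP
r=85=1010101 popcount=4 -> skip
r=86=1010110 popcount=4 -> skip
r=87=1010111 popcount=5 -> skip
r=88=1011000 popcount=3 -> KEEP
r=89=1011001 popcount=4 -> skip
r=90=1011010 popcount=4 -> skip
Kept rows: 37 38 41 42 44 49 50 52 56 67 69 70 73 74 76 81 82 84 88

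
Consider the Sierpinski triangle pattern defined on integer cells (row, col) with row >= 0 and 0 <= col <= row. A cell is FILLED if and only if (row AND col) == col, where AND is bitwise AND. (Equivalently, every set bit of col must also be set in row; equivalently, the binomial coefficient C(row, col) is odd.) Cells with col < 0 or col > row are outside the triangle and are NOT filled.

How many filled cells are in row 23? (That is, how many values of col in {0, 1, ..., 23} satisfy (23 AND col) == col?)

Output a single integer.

Answer: 16

Derivation:
23 in binary = 10111
popcount(23) = number of 1-bits in 10111 = 4
A col c satisfies (23 AND c) == c iff every set bit of c is also set in 23; each of the 4 set bits of 23 can independently be on or off in c.
count = 2^4 = 16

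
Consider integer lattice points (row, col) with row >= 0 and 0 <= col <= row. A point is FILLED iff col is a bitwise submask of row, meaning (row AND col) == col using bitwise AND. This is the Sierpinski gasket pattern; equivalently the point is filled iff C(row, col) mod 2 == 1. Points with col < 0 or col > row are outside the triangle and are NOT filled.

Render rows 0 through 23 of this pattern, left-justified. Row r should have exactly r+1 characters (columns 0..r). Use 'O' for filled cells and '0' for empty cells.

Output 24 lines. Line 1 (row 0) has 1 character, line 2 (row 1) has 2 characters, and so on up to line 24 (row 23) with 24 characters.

r0=0: O
r1=1: OO
r2=10: O0O
r3=11: OOOO
r4=100: O000O
r5=101: OO00OO
r6=110: O0O0O0O
r7=111: OOOOOOOO
r8=1000: O0000000O
r9=1001: OO000000OO
r10=1010: O0O00000O0O
r11=1011: OOOO0000OOOO
r12=1100: O000O000O000O
r13=1101: OO00OO00OO00OO
r14=1110: O0O0O0O0O0O0O0O
r15=1111: OOOOOOOOOOOOOOOO
r16=10000: O000000000000000O
r17=10001: OO00000000000000OO
r18=10010: O0O0000000000000O0O
r19=10011: OOOO000000000000OOOO
r20=10100: O000O00000000000O000O
r21=10101: OO00OO0000000000OO00OO
r22=10110: O0O0O0O000000000O0O0O0O
r23=10111: OOOOOOOO00000000OOOOOOOO

Answer: O
OO
O0O
OOOO
O000O
OO00OO
O0O0O0O
OOOOOOOO
O0000000O
OO000000OO
O0O00000O0O
OOOO0000OOOO
O000O000O000O
OO00OO00OO00OO
O0O0O0O0O0O0O0O
OOOOOOOOOOOOOOOO
O000000000000000O
OO00000000000000OO
O0O0000000000000O0O
OOOO000000000000OOOO
O000O00000000000O000O
OO00OO0000000000OO00OO
O0O0O0O000000000O0O0O0O
OOOOOOOO00000000OOOOOOOO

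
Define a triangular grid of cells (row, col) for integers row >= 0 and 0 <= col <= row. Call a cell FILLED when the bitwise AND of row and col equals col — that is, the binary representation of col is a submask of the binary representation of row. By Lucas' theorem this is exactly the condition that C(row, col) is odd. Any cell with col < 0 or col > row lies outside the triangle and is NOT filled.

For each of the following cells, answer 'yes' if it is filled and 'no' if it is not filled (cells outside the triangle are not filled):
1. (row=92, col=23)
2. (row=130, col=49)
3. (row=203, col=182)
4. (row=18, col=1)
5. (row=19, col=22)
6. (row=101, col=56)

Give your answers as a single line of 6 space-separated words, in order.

(92,23): row=0b1011100, col=0b10111, row AND col = 0b10100 = 20; 20 != 23 -> empty
(130,49): row=0b10000010, col=0b110001, row AND col = 0b0 = 0; 0 != 49 -> empty
(203,182): row=0b11001011, col=0b10110110, row AND col = 0b10000010 = 130; 130 != 182 -> empty
(18,1): row=0b10010, col=0b1, row AND col = 0b0 = 0; 0 != 1 -> empty
(19,22): col outside [0, 19] -> not filled
(101,56): row=0b1100101, col=0b111000, row AND col = 0b100000 = 32; 32 != 56 -> empty

Answer: no no no no no no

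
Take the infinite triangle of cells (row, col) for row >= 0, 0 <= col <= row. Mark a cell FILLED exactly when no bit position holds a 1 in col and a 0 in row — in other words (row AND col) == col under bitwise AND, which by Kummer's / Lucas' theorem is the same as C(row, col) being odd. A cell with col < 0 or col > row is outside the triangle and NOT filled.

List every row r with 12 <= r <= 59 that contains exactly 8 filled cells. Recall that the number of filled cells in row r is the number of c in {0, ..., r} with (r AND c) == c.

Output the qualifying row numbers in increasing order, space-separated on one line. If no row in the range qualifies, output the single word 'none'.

Answer: 13 14 19 21 22 25 26 28 35 37 38 41 42 44 49 50 52 56

Derivation:
Row r has 2^popcount(r) filled cells, so we need popcount(r) = log2(8) = 3.
Scan r = 12..59 and keep those with exactly 3 one-bits:
r=12=1100 popcount=2 -> skip
r=13=1101 popcount=3 -> KEEP
r=14=1110 popcount=3 -> KEEP
r=15=1111 popcount=4 -> skip
r=16=10000 popcount=1 -> skip
r=17=10001 popcount=2 -> skip
r=18=10010 popcount=2 -> skip
r=19=10011 popcount=3 -> KEEP
r=20=10100 popcount=2 -> skip
r=21=10101 popcount=3 -> KEEP
r=22=10110 popcount=3 -> KEEP
r=23=10111 popcount=4 -> skip
r=24=11000 popcount=2 -> skip
r=25=11001 popcount=3 -> KEEP
r=26=11010 popcount=3 -> KEEP
r=27=11011 popcount=4 -> skip
r=28=11100 popcount=3 -> KEEP
r=29=11101 popcount=4 -> skip
r=30=11110 popcount=4 -> skip
r=31=11111 popcount=5 -> skip
r=32=100000 popcount=1 -> skip
r=33=100001 popcount=2 -> skip
r=34=100010 popcount=2 -> skip
r=35=100011 popcount=3 -> KEEP
r=36=100100 popcount=2 -> skip
r=37=100101 popcount=3 -> KEEP
r=38=100110 popcount=3 -> KEEP
r=39=100111 popcount=4 -> skip
r=40=101000 popcount=2 -> skip
r=41=101001 popcount=3 -> KEEP
r=42=101010 popcount=3 -> KEEP
r=43=101011 popcount=4 -> skip
r=44=101100 popcount=3 -> KEEP
r=45=101101 popcount=4 -> skip
r=46=101110 popcount=4 -> skip
r=47=101111 popcount=5 -> skip
r=48=110000 popcount=2 -> skip
r=49=110001 popcount=3 -> KEEP
r=50=110010 popcount=3 -> KEEP
r=51=110011 popcount=4 -> skip
r=52=110100 popcount=3 -> KEEP
r=53=110101 popcount=4 -> skip
r=54=110110 popcount=4 -> skip
r=55=110111 popcount=5 -> skip
r=56=111000 popcount=3 -> KEEP
r=57=111001 popcount=4 -> skip
r=58=111010 popcount=4 -> skip
r=59=111011 popcount=5 -> skip
Kept rows: 13 14 19 21 22 25 26 28 35 37 38 41 42 44 49 50 52 56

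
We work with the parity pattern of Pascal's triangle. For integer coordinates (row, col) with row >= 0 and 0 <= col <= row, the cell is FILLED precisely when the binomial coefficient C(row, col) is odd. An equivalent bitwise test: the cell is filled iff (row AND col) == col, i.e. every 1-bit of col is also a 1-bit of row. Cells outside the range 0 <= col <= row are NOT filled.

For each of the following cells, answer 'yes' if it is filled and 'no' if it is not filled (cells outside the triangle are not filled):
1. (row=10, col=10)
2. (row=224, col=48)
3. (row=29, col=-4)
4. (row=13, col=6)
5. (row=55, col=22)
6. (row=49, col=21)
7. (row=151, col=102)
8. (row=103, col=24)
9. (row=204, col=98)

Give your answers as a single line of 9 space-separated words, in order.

Answer: yes no no no yes no no no no

Derivation:
(10,10): row=0b1010, col=0b1010, row AND col = 0b1010 = 10; 10 == 10 -> filled
(224,48): row=0b11100000, col=0b110000, row AND col = 0b100000 = 32; 32 != 48 -> empty
(29,-4): col outside [0, 29] -> not filled
(13,6): row=0b1101, col=0b110, row AND col = 0b100 = 4; 4 != 6 -> empty
(55,22): row=0b110111, col=0b10110, row AND col = 0b10110 = 22; 22 == 22 -> filled
(49,21): row=0b110001, col=0b10101, row AND col = 0b10001 = 17; 17 != 21 -> empty
(151,102): row=0b10010111, col=0b1100110, row AND col = 0b110 = 6; 6 != 102 -> empty
(103,24): row=0b1100111, col=0b11000, row AND col = 0b0 = 0; 0 != 24 -> empty
(204,98): row=0b11001100, col=0b1100010, row AND col = 0b1000000 = 64; 64 != 98 -> empty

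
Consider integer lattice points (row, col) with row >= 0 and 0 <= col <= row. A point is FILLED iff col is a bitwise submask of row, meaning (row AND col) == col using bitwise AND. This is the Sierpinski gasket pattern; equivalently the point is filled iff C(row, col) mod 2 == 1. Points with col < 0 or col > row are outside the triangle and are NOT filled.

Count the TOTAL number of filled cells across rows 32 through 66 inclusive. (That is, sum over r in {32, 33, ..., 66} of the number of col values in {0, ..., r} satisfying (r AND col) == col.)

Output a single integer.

Answer: 496

Derivation:
r32=100000 pc1: +2 =2
r33=100001 pc2: +4 =6
r34=100010 pc2: +4 =10
r35=100011 pc3: +8 =18
r36=100100 pc2: +4 =22
r37=100101 pc3: +8 =30
r38=100110 pc3: +8 =38
r39=100111 pc4: +16 =54
r40=101000 pc2: +4 =58
r41=101001 pc3: +8 =66
r42=101010 pc3: +8 =74
r43=101011 pc4: +16 =90
r44=101100 pc3: +8 =98
r45=101101 pc4: +16 =114
r46=101110 pc4: +16 =130
r47=101111 pc5: +32 =162
r48=110000 pc2: +4 =166
r49=110001 pc3: +8 =174
r50=110010 pc3: +8 =182
r51=110011 pc4: +16 =198
r52=110100 pc3: +8 =206
r53=110101 pc4: +16 =222
r54=110110 pc4: +16 =238
r55=110111 pc5: +32 =270
r56=111000 pc3: +8 =278
r57=111001 pc4: +16 =294
r58=111010 pc4: +16 =310
r59=111011 pc5: +32 =342
r60=111100 pc4: +16 =358
r61=111101 pc5: +32 =390
r62=111110 pc5: +32 =422
r63=111111 pc6: +64 =486
r64=1000000 pc1: +2 =488
r65=1000001 pc2: +4 =492
r66=1000010 pc2: +4 =496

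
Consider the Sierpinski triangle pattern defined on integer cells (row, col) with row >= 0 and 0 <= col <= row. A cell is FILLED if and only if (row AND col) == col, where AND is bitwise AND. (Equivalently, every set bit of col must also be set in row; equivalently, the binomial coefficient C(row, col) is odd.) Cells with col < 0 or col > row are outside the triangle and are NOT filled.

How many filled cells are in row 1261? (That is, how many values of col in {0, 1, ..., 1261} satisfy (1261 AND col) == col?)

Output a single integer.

Answer: 128

Derivation:
1261 in binary = 10011101101
popcount(1261) = number of 1-bits in 10011101101 = 7
A col c satisfies (1261 AND c) == c iff every set bit of c is also set in 1261; each of the 7 set bits of 1261 can independently be on or off in c.
count = 2^7 = 128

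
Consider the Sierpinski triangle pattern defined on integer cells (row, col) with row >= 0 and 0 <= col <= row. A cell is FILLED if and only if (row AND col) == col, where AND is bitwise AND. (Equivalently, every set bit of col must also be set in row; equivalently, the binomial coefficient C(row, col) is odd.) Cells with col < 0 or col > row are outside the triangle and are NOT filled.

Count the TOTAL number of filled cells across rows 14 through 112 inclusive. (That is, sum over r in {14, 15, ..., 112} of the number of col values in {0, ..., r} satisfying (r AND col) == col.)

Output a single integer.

Answer: 1490

Derivation:
r14=1110 pc3: +8 =8
r15=1111 pc4: +16 =24
r16=10000 pc1: +2 =26
r17=10001 pc2: +4 =30
r18=10010 pc2: +4 =34
r19=10011 pc3: +8 =42
r20=10100 pc2: +4 =46
r21=10101 pc3: +8 =54
r22=10110 pc3: +8 =62
r23=10111 pc4: +16 =78
r24=11000 pc2: +4 =82
r25=11001 pc3: +8 =90
r26=11010 pc3: +8 =98
r27=11011 pc4: +16 =114
r28=11100 pc3: +8 =122
r29=11101 pc4: +16 =138
r30=11110 pc4: +16 =154
r31=11111 pc5: +32 =186
r32=100000 pc1: +2 =188
r33=100001 pc2: +4 =192
r34=100010 pc2: +4 =196
r35=100011 pc3: +8 =204
r36=100100 pc2: +4 =208
r37=100101 pc3: +8 =216
r38=100110 pc3: +8 =224
r39=100111 pc4: +16 =240
r40=101000 pc2: +4 =244
r41=101001 pc3: +8 =252
r42=101010 pc3: +8 =260
r43=101011 pc4: +16 =276
r44=101100 pc3: +8 =284
r45=101101 pc4: +16 =300
r46=101110 pc4: +16 =316
r47=101111 pc5: +32 =348
r48=110000 pc2: +4 =352
r49=110001 pc3: +8 =360
r50=110010 pc3: +8 =368
r51=110011 pc4: +16 =384
r52=110100 pc3: +8 =392
r53=110101 pc4: +16 =408
r54=110110 pc4: +16 =424
r55=110111 pc5: +32 =456
r56=111000 pc3: +8 =464
r57=111001 pc4: +16 =480
r58=111010 pc4: +16 =496
r59=111011 pc5: +32 =528
r60=111100 pc4: +16 =544
r61=111101 pc5: +32 =576
r62=111110 pc5: +32 =608
r63=111111 pc6: +64 =672
r64=1000000 pc1: +2 =674
r65=1000001 pc2: +4 =678
r66=1000010 pc2: +4 =682
r67=1000011 pc3: +8 =690
r68=1000100 pc2: +4 =694
r69=1000101 pc3: +8 =702
r70=1000110 pc3: +8 =710
r71=1000111 pc4: +16 =726
r72=1001000 pc2: +4 =730
r73=1001001 pc3: +8 =738
r74=1001010 pc3: +8 =746
r75=1001011 pc4: +16 =762
r76=1001100 pc3: +8 =770
r77=1001101 pc4: +16 =786
r78=1001110 pc4: +16 =802
r79=1001111 pc5: +32 =834
r80=1010000 pc2: +4 =838
r81=1010001 pc3: +8 =846
r82=1010010 pc3: +8 =854
r83=1010011 pc4: +16 =870
r84=1010100 pc3: +8 =878
r85=1010101 pc4: +16 =894
r86=1010110 pc4: +16 =910
r87=1010111 pc5: +32 =942
r88=1011000 pc3: +8 =950
r89=1011001 pc4: +16 =966
r90=1011010 pc4: +16 =982
r91=1011011 pc5: +32 =1014
r92=1011100 pc4: +16 =1030
r93=1011101 pc5: +32 =1062
r94=1011110 pc5: +32 =1094
r95=1011111 pc6: +64 =1158
r96=1100000 pc2: +4 =1162
r97=1100001 pc3: +8 =1170
r98=1100010 pc3: +8 =1178
r99=1100011 pc4: +16 =1194
r100=1100100 pc3: +8 =1202
r101=1100101 pc4: +16 =1218
r102=1100110 pc4: +16 =1234
r103=1100111 pc5: +32 =1266
r104=1101000 pc3: +8 =1274
r105=1101001 pc4: +16 =1290
r106=1101010 pc4: +16 =1306
r107=1101011 pc5: +32 =1338
r108=1101100 pc4: +16 =1354
r109=1101101 pc5: +32 =1386
r110=1101110 pc5: +32 =1418
r111=1101111 pc6: +64 =1482
r112=1110000 pc3: +8 =1490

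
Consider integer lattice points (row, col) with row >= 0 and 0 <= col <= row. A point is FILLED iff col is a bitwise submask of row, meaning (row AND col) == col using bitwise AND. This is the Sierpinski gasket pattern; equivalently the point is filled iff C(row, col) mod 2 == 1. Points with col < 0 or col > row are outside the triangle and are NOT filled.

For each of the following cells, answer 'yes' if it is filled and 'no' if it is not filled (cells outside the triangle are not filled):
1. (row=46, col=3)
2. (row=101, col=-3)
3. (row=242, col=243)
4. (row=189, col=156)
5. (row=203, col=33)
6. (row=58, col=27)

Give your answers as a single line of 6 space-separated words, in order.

Answer: no no no yes no no

Derivation:
(46,3): row=0b101110, col=0b11, row AND col = 0b10 = 2; 2 != 3 -> empty
(101,-3): col outside [0, 101] -> not filled
(242,243): col outside [0, 242] -> not filled
(189,156): row=0b10111101, col=0b10011100, row AND col = 0b10011100 = 156; 156 == 156 -> filled
(203,33): row=0b11001011, col=0b100001, row AND col = 0b1 = 1; 1 != 33 -> empty
(58,27): row=0b111010, col=0b11011, row AND col = 0b11010 = 26; 26 != 27 -> empty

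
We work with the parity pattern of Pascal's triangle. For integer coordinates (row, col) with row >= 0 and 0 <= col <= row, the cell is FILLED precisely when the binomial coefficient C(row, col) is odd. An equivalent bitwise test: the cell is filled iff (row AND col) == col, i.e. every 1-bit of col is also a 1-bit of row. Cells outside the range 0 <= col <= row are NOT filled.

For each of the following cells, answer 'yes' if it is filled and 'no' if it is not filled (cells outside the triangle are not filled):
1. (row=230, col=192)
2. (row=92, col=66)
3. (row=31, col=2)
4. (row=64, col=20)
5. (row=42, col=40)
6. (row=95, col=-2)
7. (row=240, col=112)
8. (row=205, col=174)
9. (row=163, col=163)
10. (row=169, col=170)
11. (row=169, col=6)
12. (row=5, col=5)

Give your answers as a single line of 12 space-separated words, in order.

Answer: yes no yes no yes no yes no yes no no yes

Derivation:
(230,192): row=0b11100110, col=0b11000000, row AND col = 0b11000000 = 192; 192 == 192 -> filled
(92,66): row=0b1011100, col=0b1000010, row AND col = 0b1000000 = 64; 64 != 66 -> empty
(31,2): row=0b11111, col=0b10, row AND col = 0b10 = 2; 2 == 2 -> filled
(64,20): row=0b1000000, col=0b10100, row AND col = 0b0 = 0; 0 != 20 -> empty
(42,40): row=0b101010, col=0b101000, row AND col = 0b101000 = 40; 40 == 40 -> filled
(95,-2): col outside [0, 95] -> not filled
(240,112): row=0b11110000, col=0b1110000, row AND col = 0b1110000 = 112; 112 == 112 -> filled
(205,174): row=0b11001101, col=0b10101110, row AND col = 0b10001100 = 140; 140 != 174 -> empty
(163,163): row=0b10100011, col=0b10100011, row AND col = 0b10100011 = 163; 163 == 163 -> filled
(169,170): col outside [0, 169] -> not filled
(169,6): row=0b10101001, col=0b110, row AND col = 0b0 = 0; 0 != 6 -> empty
(5,5): row=0b101, col=0b101, row AND col = 0b101 = 5; 5 == 5 -> filled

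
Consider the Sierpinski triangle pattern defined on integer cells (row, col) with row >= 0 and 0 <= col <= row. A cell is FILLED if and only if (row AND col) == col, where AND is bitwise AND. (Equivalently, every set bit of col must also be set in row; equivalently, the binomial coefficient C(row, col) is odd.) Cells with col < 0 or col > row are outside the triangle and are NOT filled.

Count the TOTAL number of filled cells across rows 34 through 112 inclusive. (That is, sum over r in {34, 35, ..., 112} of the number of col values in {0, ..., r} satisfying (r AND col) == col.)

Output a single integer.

r34=100010 pc2: +4 =4
r35=100011 pc3: +8 =12
r36=100100 pc2: +4 =16
r37=100101 pc3: +8 =24
r38=100110 pc3: +8 =32
r39=100111 pc4: +16 =48
r40=101000 pc2: +4 =52
r41=101001 pc3: +8 =60
r42=101010 pc3: +8 =68
r43=101011 pc4: +16 =84
r44=101100 pc3: +8 =92
r45=101101 pc4: +16 =108
r46=101110 pc4: +16 =124
r47=101111 pc5: +32 =156
r48=110000 pc2: +4 =160
r49=110001 pc3: +8 =168
r50=110010 pc3: +8 =176
r51=110011 pc4: +16 =192
r52=110100 pc3: +8 =200
r53=110101 pc4: +16 =216
r54=110110 pc4: +16 =232
r55=110111 pc5: +32 =264
r56=111000 pc3: +8 =272
r57=111001 pc4: +16 =288
r58=111010 pc4: +16 =304
r59=111011 pc5: +32 =336
r60=111100 pc4: +16 =352
r61=111101 pc5: +32 =384
r62=111110 pc5: +32 =416
r63=111111 pc6: +64 =480
r64=1000000 pc1: +2 =482
r65=1000001 pc2: +4 =486
r66=1000010 pc2: +4 =490
r67=1000011 pc3: +8 =498
r68=1000100 pc2: +4 =502
r69=1000101 pc3: +8 =510
r70=1000110 pc3: +8 =518
r71=1000111 pc4: +16 =534
r72=1001000 pc2: +4 =538
r73=1001001 pc3: +8 =546
r74=1001010 pc3: +8 =554
r75=1001011 pc4: +16 =570
r76=1001100 pc3: +8 =578
r77=1001101 pc4: +16 =594
r78=1001110 pc4: +16 =610
r79=1001111 pc5: +32 =642
r80=1010000 pc2: +4 =646
r81=1010001 pc3: +8 =654
r82=1010010 pc3: +8 =662
r83=1010011 pc4: +16 =678
r84=1010100 pc3: +8 =686
r85=1010101 pc4: +16 =702
r86=1010110 pc4: +16 =718
r87=1010111 pc5: +32 =750
r88=1011000 pc3: +8 =758
r89=1011001 pc4: +16 =774
r90=1011010 pc4: +16 =790
r91=1011011 pc5: +32 =822
r92=1011100 pc4: +16 =838
r93=1011101 pc5: +32 =870
r94=1011110 pc5: +32 =902
r95=1011111 pc6: +64 =966
r96=1100000 pc2: +4 =970
r97=1100001 pc3: +8 =978
r98=1100010 pc3: +8 =986
r99=1100011 pc4: +16 =1002
r100=1100100 pc3: +8 =1010
r101=1100101 pc4: +16 =1026
r102=1100110 pc4: +16 =1042
r103=1100111 pc5: +32 =1074
r104=1101000 pc3: +8 =1082
r105=1101001 pc4: +16 =1098
r106=1101010 pc4: +16 =1114
r107=1101011 pc5: +32 =1146
r108=1101100 pc4: +16 =1162
r109=1101101 pc5: +32 =1194
r110=1101110 pc5: +32 =1226
r111=1101111 pc6: +64 =1290
r112=1110000 pc3: +8 =1298

Answer: 1298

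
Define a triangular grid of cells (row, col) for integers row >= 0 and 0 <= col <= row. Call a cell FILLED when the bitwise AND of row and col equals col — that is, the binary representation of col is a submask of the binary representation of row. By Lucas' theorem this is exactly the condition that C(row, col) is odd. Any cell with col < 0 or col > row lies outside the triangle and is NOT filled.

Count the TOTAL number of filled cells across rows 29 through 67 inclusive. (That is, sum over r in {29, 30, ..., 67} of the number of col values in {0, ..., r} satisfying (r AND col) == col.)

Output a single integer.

r29=11101 pc4: +16 =16
r30=11110 pc4: +16 =32
r31=11111 pc5: +32 =64
r32=100000 pc1: +2 =66
r33=100001 pc2: +4 =70
r34=100010 pc2: +4 =74
r35=100011 pc3: +8 =82
r36=100100 pc2: +4 =86
r37=100101 pc3: +8 =94
r38=100110 pc3: +8 =102
r39=100111 pc4: +16 =118
r40=101000 pc2: +4 =122
r41=101001 pc3: +8 =130
r42=101010 pc3: +8 =138
r43=101011 pc4: +16 =154
r44=101100 pc3: +8 =162
r45=101101 pc4: +16 =178
r46=101110 pc4: +16 =194
r47=101111 pc5: +32 =226
r48=110000 pc2: +4 =230
r49=110001 pc3: +8 =238
r50=110010 pc3: +8 =246
r51=110011 pc4: +16 =262
r52=110100 pc3: +8 =270
r53=110101 pc4: +16 =286
r54=110110 pc4: +16 =302
r55=110111 pc5: +32 =334
r56=111000 pc3: +8 =342
r57=111001 pc4: +16 =358
r58=111010 pc4: +16 =374
r59=111011 pc5: +32 =406
r60=111100 pc4: +16 =422
r61=111101 pc5: +32 =454
r62=111110 pc5: +32 =486
r63=111111 pc6: +64 =550
r64=1000000 pc1: +2 =552
r65=1000001 pc2: +4 =556
r66=1000010 pc2: +4 =560
r67=1000011 pc3: +8 =568

Answer: 568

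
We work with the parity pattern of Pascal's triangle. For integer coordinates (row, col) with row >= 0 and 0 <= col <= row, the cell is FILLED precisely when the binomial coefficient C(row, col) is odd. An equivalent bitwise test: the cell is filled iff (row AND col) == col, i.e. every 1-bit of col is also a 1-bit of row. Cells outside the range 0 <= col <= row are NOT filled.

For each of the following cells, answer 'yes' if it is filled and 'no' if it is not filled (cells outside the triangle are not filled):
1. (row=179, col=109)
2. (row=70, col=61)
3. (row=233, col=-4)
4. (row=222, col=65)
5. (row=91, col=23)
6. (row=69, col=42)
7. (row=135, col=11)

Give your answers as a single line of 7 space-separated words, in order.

Answer: no no no no no no no

Derivation:
(179,109): row=0b10110011, col=0b1101101, row AND col = 0b100001 = 33; 33 != 109 -> empty
(70,61): row=0b1000110, col=0b111101, row AND col = 0b100 = 4; 4 != 61 -> empty
(233,-4): col outside [0, 233] -> not filled
(222,65): row=0b11011110, col=0b1000001, row AND col = 0b1000000 = 64; 64 != 65 -> empty
(91,23): row=0b1011011, col=0b10111, row AND col = 0b10011 = 19; 19 != 23 -> empty
(69,42): row=0b1000101, col=0b101010, row AND col = 0b0 = 0; 0 != 42 -> empty
(135,11): row=0b10000111, col=0b1011, row AND col = 0b11 = 3; 3 != 11 -> empty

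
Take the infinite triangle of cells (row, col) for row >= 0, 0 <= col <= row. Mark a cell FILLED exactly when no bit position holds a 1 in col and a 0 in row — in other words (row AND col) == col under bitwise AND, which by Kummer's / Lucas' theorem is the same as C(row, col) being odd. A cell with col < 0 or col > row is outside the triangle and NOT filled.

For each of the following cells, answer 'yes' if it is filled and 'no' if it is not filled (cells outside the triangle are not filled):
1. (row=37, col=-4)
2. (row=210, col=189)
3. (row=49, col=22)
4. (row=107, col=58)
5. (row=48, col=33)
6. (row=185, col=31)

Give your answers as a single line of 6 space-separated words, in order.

(37,-4): col outside [0, 37] -> not filled
(210,189): row=0b11010010, col=0b10111101, row AND col = 0b10010000 = 144; 144 != 189 -> empty
(49,22): row=0b110001, col=0b10110, row AND col = 0b10000 = 16; 16 != 22 -> empty
(107,58): row=0b1101011, col=0b111010, row AND col = 0b101010 = 42; 42 != 58 -> empty
(48,33): row=0b110000, col=0b100001, row AND col = 0b100000 = 32; 32 != 33 -> empty
(185,31): row=0b10111001, col=0b11111, row AND col = 0b11001 = 25; 25 != 31 -> empty

Answer: no no no no no no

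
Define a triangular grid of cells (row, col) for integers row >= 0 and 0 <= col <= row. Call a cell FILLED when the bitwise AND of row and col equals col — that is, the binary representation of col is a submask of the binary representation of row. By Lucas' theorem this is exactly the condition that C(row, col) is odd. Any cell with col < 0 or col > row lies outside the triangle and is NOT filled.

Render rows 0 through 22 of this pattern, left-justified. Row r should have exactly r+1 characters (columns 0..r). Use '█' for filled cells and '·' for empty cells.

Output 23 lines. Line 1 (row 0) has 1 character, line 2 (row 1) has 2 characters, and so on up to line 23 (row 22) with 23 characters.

Answer: █
██
█·█
████
█···█
██··██
█·█·█·█
████████
█·······█
██······██
█·█·····█·█
████····████
█···█···█···█
██··██··██··██
█·█·█·█·█·█·█·█
████████████████
█···············█
██··············██
█·█·············█·█
████············████
█···█···········█···█
██··██··········██··██
█·█·█·█·········█·█·█·█

Derivation:
r0=0: █
r1=1: ██
r2=10: █·█
r3=11: ████
r4=100: █···█
r5=101: ██··██
r6=110: █·█·█·█
r7=111: ████████
r8=1000: █·······█
r9=1001: ██······██
r10=1010: █·█·····█·█
r11=1011: ████····████
r12=1100: █···█···█···█
r13=1101: ██··██··██··██
r14=1110: █·█·█·█·█·█·█·█
r15=1111: ████████████████
r16=10000: █···············█
r17=10001: ██··············██
r18=10010: █·█·············█·█
r19=10011: ████············████
r20=10100: █···█···········█···█
r21=10101: ██··██··········██··██
r22=10110: █·█·█·█·········█·█·█·█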